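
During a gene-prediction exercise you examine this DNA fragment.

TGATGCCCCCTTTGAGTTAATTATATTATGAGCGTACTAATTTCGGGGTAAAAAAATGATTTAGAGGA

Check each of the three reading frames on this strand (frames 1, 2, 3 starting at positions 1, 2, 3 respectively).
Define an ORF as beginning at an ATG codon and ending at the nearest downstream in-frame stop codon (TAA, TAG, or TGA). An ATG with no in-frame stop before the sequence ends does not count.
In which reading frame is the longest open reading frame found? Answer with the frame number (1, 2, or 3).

1

Frame 1: TGA TGC CCC CTT TGA GTT AAT TAT ATT ATG AGC GTA CTA ATT TCG GGG TAA AAA AAT GAT TTA GAG — ATG at 28, stop TAA at 49 → 24 nt.
Frame 2: GAT GCC CCC TTT GAG TTA ATT ATA TTA TGA GCG TAC TAA TTT CGG GGT AAA AAA ATG ATT TAG AGG — ATG at 56, stop TAG at 62 → 9 nt.
Frame 3: ATG CCC CCT TTG AGT TAA TTA TAT TAT GAG CGT ACT AAT TTC GGG GTA AAA AAA TGA TTT AGA GGA — ATG at 3, stop TAA at 18 → 18 nt.
Longest ORF is 24 nt in frame 1 (positions 28–51).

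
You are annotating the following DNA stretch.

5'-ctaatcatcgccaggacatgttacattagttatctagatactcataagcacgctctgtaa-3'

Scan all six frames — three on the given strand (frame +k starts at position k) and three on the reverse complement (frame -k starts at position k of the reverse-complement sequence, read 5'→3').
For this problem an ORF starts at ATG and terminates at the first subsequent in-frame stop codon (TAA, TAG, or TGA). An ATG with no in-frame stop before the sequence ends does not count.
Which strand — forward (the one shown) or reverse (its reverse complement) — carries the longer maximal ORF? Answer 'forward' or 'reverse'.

Reverse complement (5'→3'): TTACAGAGCGTGCTTATGAGTATCTAGATAACTAATGTAACATGTCCTGGCGATGATTAG
Frame +1: CTA ATC ATC GCC AGG ACA TGT TAC ATT AGT TAT CTA GAT ACT CAT AAG CAC GCT CTG TAA — no ATG→stop ORF.
Frame +2: TAA TCA TCG CCA GGA CAT GTT ACA TTA GTT ATC TAG ATA CTC ATA AGC ACG CTC TGT — no ATG→stop ORF.
Frame +3: AAT CAT CGC CAG GAC ATG TTA CAT TAG TTA TCT AGA TAC TCA TAA GCA CGC TCT GTA — ATG at 18, stop TAG at 27 → 12 nt.
Frame -1: TTA CAG AGC GTG CTT ATG AGT ATC TAG ATA ACT AAT GTA ACA TGT CCT GGC GAT GAT TAG — ATG at 16, stop TAG at 25 → 12 nt.
Frame -2: TAC AGA GCG TGC TTA TGA GTA TCT AGA TAA CTA ATG TAA CAT GTC CTG GCG ATG ATT — ATG at 35, stop TAA at 38 → 6 nt.
Frame -3: ACA GAG CGT GCT TAT GAG TAT CTA GAT AAC TAA TGT AAC ATG TCC TGG CGA TGA TTA — ATG at 42, stop TGA at 54 → 15 nt.
Forward-strand max 12 nt; reverse-strand max 15 nt. The reverse strand has the longer ORF.

reverse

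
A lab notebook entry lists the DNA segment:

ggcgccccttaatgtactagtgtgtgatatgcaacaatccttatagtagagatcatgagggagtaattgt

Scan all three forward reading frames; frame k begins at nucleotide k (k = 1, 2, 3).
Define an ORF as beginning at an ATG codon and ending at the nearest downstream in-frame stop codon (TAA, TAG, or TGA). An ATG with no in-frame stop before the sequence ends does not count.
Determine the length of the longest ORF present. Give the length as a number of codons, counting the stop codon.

Frame 1: GGC GCC CCT TAA TGT ACT AGT GTG TGA TAT GCA ACA ATC CTT ATA GTA GAG ATC ATG AGG GAG TAA TTG — ATG at 55, stop TAA at 64 → 12 nt.
Frame 2: GCG CCC CTT AAT GTA CTA GTG TGT GAT ATG CAA CAA TCC TTA TAG TAG AGA TCA TGA GGG AGT AAT TGT — ATG at 29, stop TAG at 44 → 18 nt.
Frame 3: CGC CCC TTA ATG TAC TAG TGT GTG ATA TGC AAC AAT CCT TAT AGT AGA GAT CAT GAG GGA GTA ATT — ATG at 12, stop TAG at 18 → 9 nt.
Longest: frame 2, positions 29–46, 18 nt = 6 codons = 5 aa. → 6 codons.

6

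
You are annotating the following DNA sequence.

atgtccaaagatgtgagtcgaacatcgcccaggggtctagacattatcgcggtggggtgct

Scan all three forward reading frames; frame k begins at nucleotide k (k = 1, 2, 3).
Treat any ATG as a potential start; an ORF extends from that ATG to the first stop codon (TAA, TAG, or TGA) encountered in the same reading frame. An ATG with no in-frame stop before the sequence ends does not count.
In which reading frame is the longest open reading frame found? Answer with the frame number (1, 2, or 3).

Frame 1: ATG TCC AAA GAT GTG AGT CGA ACA TCG CCC AGG GGT CTA GAC ATT ATC GCG GTG GGG TGC — no ATG→stop ORF.
Frame 2: TGT CCA AAG ATG TGA GTC GAA CAT CGC CCA GGG GTC TAG ACA TTA TCG CGG TGG GGT GCT — ATG at 11, stop TGA at 14 → 6 nt.
Frame 3: GTC CAA AGA TGT GAG TCG AAC ATC GCC CAG GGG TCT AGA CAT TAT CGC GGT GGG GTG — no ATG→stop ORF.
Longest ORF is 6 nt in frame 2 (positions 11–16).

2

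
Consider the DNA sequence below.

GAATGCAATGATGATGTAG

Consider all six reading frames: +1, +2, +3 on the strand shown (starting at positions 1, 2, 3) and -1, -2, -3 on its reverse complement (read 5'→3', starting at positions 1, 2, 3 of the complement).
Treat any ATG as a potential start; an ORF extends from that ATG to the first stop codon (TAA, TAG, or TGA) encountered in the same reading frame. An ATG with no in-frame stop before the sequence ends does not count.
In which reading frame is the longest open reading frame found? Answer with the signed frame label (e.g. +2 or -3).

+2

Reverse complement (5'→3'): CTACATCATCATTGCATTC
Frame +1: GAA TGC AAT GAT GAT GTA — no ATG→stop ORF.
Frame +2: AAT GCA ATG ATG ATG TAG — ATG at 8, stop TAG at 17 → 12 nt; ATG at 11, stop TAG at 17 → 9 nt; ATG at 14, stop TAG at 17 → 6 nt.
Frame +3: ATG CAA TGA TGA TGT — ATG at 3, stop TGA at 9 → 9 nt.
Frame -1: CTA CAT CAT CAT TGC ATT — no ATG→stop ORF.
Frame -2: TAC ATC ATC ATT GCA TTC — no ATG→stop ORF.
Frame -3: ACA TCA TCA TTG CAT — no ATG→stop ORF.
Longest ORF is 12 nt in frame +2 (positions 8–19).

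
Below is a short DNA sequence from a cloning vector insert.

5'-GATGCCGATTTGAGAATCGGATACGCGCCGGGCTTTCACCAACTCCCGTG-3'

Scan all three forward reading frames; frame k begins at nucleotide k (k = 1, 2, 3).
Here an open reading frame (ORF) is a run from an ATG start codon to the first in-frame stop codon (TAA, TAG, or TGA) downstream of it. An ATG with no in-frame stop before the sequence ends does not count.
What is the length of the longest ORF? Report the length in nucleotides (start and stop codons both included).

Frame 1: GAT GCC GAT TTG AGA ATC GGA TAC GCG CCG GGC TTT CAC CAA CTC CCG — no ATG→stop ORF.
Frame 2: ATG CCG ATT TGA GAA TCG GAT ACG CGC CGG GCT TTC ACC AAC TCC CGT — ATG at 2, stop TGA at 11 → 12 nt.
Frame 3: TGC CGA TTT GAG AAT CGG ATA CGC GCC GGG CTT TCA CCA ACT CCC GTG — no ATG→stop ORF.
Longest: frame 2, positions 2–13, 12 nt = 4 codons = 3 aa. → 12 nucleotides.

12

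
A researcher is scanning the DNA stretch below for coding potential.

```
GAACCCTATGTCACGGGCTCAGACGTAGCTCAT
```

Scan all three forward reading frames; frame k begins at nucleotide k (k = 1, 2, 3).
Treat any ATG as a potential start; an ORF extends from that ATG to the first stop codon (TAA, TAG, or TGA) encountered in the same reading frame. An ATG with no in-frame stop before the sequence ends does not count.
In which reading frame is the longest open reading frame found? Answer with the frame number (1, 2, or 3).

2

Frame 1: GAA CCC TAT GTC ACG GGC TCA GAC GTA GCT CAT — no ATG→stop ORF.
Frame 2: AAC CCT ATG TCA CGG GCT CAG ACG TAG CTC — ATG at 8, stop TAG at 26 → 21 nt.
Frame 3: ACC CTA TGT CAC GGG CTC AGA CGT AGC TCA — no ATG→stop ORF.
Longest ORF is 21 nt in frame 2 (positions 8–28).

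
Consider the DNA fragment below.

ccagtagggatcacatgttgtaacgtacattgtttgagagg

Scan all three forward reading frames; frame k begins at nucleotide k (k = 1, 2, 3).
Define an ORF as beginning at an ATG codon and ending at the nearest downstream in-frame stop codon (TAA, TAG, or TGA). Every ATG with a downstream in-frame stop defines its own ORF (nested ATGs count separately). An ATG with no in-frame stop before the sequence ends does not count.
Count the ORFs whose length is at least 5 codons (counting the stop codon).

0

Frame 1: CCA GTA GGG ATC ACA TGT TGT AAC GTA CAT TGT TTG AGA — no ATG→stop ORF.
Frame 2: CAG TAG GGA TCA CAT GTT GTA ACG TAC ATT GTT TGA GAG — no ATG→stop ORF.
Frame 3: AGT AGG GAT CAC ATG TTG TAA CGT ACA TTG TTT GAG AGG — ATG at 15, stop TAA at 21 → 9 nt.
No ORF reaches 5 codons. Count = 0.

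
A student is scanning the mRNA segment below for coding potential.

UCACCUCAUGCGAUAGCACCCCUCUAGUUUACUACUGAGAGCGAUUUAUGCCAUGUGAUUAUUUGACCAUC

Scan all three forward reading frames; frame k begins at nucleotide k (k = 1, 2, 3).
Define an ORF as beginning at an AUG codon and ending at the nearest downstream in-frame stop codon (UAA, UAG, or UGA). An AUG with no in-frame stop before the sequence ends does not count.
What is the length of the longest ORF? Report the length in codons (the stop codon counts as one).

3

Frame 1: UCA CCU CAU GCG AUA GCA CCC CUC UAG UUU ACU ACU GAG AGC GAU UUA UGC CAU GUG AUU AUU UGA CCA — no AUG→stop ORF.
Frame 2: CAC CUC AUG CGA UAG CAC CCC UCU AGU UUA CUA CUG AGA GCG AUU UAU GCC AUG UGA UUA UUU GAC CAU — AUG at 8, stop UAG at 14 → 9 nt; AUG at 53, stop UGA at 56 → 6 nt.
Frame 3: ACC UCA UGC GAU AGC ACC CCU CUA GUU UAC UAC UGA GAG CGA UUU AUG CCA UGU GAU UAU UUG ACC AUC — no AUG→stop ORF.
Longest: frame 2, positions 8–16, 9 nt = 3 codons = 2 aa. → 3 codons.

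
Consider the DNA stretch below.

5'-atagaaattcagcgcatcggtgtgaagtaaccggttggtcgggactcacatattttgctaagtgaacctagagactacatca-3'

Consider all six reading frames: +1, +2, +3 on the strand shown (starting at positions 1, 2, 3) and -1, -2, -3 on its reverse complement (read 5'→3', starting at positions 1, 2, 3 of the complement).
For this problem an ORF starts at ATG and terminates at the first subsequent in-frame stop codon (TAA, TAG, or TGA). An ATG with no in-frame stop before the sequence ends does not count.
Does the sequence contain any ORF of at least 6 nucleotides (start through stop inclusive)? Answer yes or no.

Reverse complement (5'→3'): TGATGTAGTCTCTAGGTTCACTTAGCAAAATATGTGAGTCCCGACCAACCGGTTACTTCACACCGATGCGCTGAATTTCTAT
Frame +1: ATA GAA ATT CAG CGC ATC GGT GTG AAG TAA CCG GTT GGT CGG GAC TCA CAT ATT TTG CTA AGT GAA CCT AGA GAC TAC ATC — no ATG→stop ORF.
Frame +2: TAG AAA TTC AGC GCA TCG GTG TGA AGT AAC CGG TTG GTC GGG ACT CAC ATA TTT TGC TAA GTG AAC CTA GAG ACT ACA TCA — no ATG→stop ORF.
Frame +3: AGA AAT TCA GCG CAT CGG TGT GAA GTA ACC GGT TGG TCG GGA CTC ACA TAT TTT GCT AAG TGA ACC TAG AGA CTA CAT — no ATG→stop ORF.
Frame -1: TGA TGT AGT CTC TAG GTT CAC TTA GCA AAA TAT GTG AGT CCC GAC CAA CCG GTT ACT TCA CAC CGA TGC GCT GAA TTT CTA — no ATG→stop ORF.
Frame -2: GAT GTA GTC TCT AGG TTC ACT TAG CAA AAT ATG TGA GTC CCG ACC AAC CGG TTA CTT CAC ACC GAT GCG CTG AAT TTC TAT — ATG at 32, stop TGA at 35 → 6 nt.
Frame -3: ATG TAG TCT CTA GGT TCA CTT AGC AAA ATA TGT GAG TCC CGA CCA ACC GGT TAC TTC ACA CCG ATG CGC TGA ATT TCT — ATG at 3, stop TAG at 6 → 6 nt; ATG at 66, stop TGA at 72 → 9 nt.
Frame -2 has an ORF of 6 nucleotides (positions 32–37) ≥ 6, so yes.

yes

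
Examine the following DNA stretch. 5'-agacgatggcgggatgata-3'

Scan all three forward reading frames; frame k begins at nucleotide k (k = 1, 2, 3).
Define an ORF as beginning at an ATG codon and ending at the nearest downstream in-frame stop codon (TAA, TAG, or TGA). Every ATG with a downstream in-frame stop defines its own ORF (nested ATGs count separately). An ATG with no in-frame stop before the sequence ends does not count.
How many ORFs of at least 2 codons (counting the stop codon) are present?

1

Frame 1: AGA CGA TGG CGG GAT GAT — no ATG→stop ORF.
Frame 2: GAC GAT GGC GGG ATG ATA — no ATG→stop ORF.
Frame 3: ACG ATG GCG GGA TGA — ATG at 6, stop TGA at 15 → 12 nt.
ORFs ≥ 2 codons: frame 3 6–17 (4 codons). Count = 1.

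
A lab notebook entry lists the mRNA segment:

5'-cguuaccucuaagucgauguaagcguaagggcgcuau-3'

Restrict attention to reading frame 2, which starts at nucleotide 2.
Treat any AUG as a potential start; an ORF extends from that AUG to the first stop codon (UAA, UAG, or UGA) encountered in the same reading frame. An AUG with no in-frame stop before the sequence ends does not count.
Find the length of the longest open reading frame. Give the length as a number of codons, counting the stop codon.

Frame 2: GUU ACC UCU AAG UCG AUG UAA GCG UAA GGG CGC UAU — AUG at 17, stop UAA at 20 → 6 nt.
Longest: frame 2, positions 17–22, 6 nt = 2 codons = 1 aa. → 2 codons.

2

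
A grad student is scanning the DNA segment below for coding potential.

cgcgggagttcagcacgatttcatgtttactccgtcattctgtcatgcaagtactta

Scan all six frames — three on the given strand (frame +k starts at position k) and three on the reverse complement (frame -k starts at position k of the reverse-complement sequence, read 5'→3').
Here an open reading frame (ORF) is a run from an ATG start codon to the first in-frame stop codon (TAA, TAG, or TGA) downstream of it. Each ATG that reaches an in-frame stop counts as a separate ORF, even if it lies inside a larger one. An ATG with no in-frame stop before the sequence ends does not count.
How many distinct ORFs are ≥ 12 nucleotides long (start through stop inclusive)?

3

Reverse complement (5'→3'): TAAGTACTTGCATGACAGAATGACGGAGTAAACATGAAATCGTGCTGAACTCCCGCG
Frame +1: CGC GGG AGT TCA GCA CGA TTT CAT GTT TAC TCC GTC ATT CTG TCA TGC AAG TAC TTA — no ATG→stop ORF.
Frame +2: GCG GGA GTT CAG CAC GAT TTC ATG TTT ACT CCG TCA TTC TGT CAT GCA AGT ACT — no ATG→stop ORF.
Frame +3: CGG GAG TTC AGC ACG ATT TCA TGT TTA CTC CGT CAT TCT GTC ATG CAA GTA CTT — no ATG→stop ORF.
Frame -1: TAA GTA CTT GCA TGA CAG AAT GAC GGA GTA AAC ATG AAA TCG TGC TGA ACT CCC GCG — ATG at 34, stop TGA at 46 → 15 nt.
Frame -2: AAG TAC TTG CAT GAC AGA ATG ACG GAG TAA ACA TGA AAT CGT GCT GAA CTC CCG — ATG at 20, stop TAA at 29 → 12 nt.
Frame -3: AGT ACT TGC ATG ACA GAA TGA CGG AGT AAA CAT GAA ATC GTG CTG AAC TCC CGC — ATG at 12, stop TGA at 21 → 12 nt.
ORFs ≥ 12 nucleotides: frame -1 34–48 (15 nucleotides), frame -2 20–31 (12 nucleotides), frame -3 12–23 (12 nucleotides). Count = 3.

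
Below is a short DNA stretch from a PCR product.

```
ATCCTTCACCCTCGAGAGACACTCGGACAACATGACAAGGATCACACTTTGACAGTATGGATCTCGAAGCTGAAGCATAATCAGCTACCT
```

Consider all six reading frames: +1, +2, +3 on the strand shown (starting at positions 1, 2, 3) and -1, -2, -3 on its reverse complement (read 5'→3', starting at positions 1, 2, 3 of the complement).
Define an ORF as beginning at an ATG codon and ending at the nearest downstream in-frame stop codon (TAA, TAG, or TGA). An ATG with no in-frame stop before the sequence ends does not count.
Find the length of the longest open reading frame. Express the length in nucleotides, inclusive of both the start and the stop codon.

24

Reverse complement (5'→3'): AGGTAGCTGATTATGCTTCAGCTTCGAGATCCATACTGTCAAAGTGTGATCCTTGTCATGTTGTCCGAGTGTCTCTCGAGGGTGAAGGAT
Frame +1: ATC CTT CAC CCT CGA GAG ACA CTC GGA CAA CAT GAC AAG GAT CAC ACT TTG ACA GTA TGG ATC TCG AAG CTG AAG CAT AAT CAG CTA CCT — no ATG→stop ORF.
Frame +2: TCC TTC ACC CTC GAG AGA CAC TCG GAC AAC ATG ACA AGG ATC ACA CTT TGA CAG TAT GGA TCT CGA AGC TGA AGC ATA ATC AGC TAC — ATG at 32, stop TGA at 50 → 21 nt.
Frame +3: CCT TCA CCC TCG AGA GAC ACT CGG ACA ACA TGA CAA GGA TCA CAC TTT GAC AGT ATG GAT CTC GAA GCT GAA GCA TAA TCA GCT ACC — ATG at 57, stop TAA at 78 → 24 nt.
Frame -1: AGG TAG CTG ATT ATG CTT CAG CTT CGA GAT CCA TAC TGT CAA AGT GTG ATC CTT GTC ATG TTG TCC GAG TGT CTC TCG AGG GTG AAG GAT — no ATG→stop ORF.
Frame -2: GGT AGC TGA TTA TGC TTC AGC TTC GAG ATC CAT ACT GTC AAA GTG TGA TCC TTG TCA TGT TGT CCG AGT GTC TCT CGA GGG TGA AGG — no ATG→stop ORF.
Frame -3: GTA GCT GAT TAT GCT TCA GCT TCG AGA TCC ATA CTG TCA AAG TGT GAT CCT TGT CAT GTT GTC CGA GTG TCT CTC GAG GGT GAA GGA — no ATG→stop ORF.
Longest: frame +3, positions 57–80, 24 nt = 8 codons = 7 aa. → 24 nucleotides.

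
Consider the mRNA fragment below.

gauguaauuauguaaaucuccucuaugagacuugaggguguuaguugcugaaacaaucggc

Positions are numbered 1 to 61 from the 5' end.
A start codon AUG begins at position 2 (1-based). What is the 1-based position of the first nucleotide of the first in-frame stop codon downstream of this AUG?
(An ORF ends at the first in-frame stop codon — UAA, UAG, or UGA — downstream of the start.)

5

Codons from position 2: AUG (2–4), UAA (5–7).
UAA is a stop codon; it begins at position 5.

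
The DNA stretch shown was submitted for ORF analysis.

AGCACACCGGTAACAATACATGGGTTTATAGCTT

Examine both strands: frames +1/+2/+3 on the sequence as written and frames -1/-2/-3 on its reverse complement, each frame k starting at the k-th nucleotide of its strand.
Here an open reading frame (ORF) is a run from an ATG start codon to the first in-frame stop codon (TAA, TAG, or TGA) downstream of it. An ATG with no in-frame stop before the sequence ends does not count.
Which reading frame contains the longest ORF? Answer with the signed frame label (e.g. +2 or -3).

Reverse complement (5'→3'): AAGCTATAAACCCATGTATTGTTACCGGTGTGCT
Frame +1: AGC ACA CCG GTA ACA ATA CAT GGG TTT ATA GCT — no ATG→stop ORF.
Frame +2: GCA CAC CGG TAA CAA TAC ATG GGT TTA TAG CTT — ATG at 20, stop TAG at 29 → 12 nt.
Frame +3: CAC ACC GGT AAC AAT ACA TGG GTT TAT AGC — no ATG→stop ORF.
Frame -1: AAG CTA TAA ACC CAT GTA TTG TTA CCG GTG TGC — no ATG→stop ORF.
Frame -2: AGC TAT AAA CCC ATG TAT TGT TAC CGG TGT GCT — no ATG→stop ORF.
Frame -3: GCT ATA AAC CCA TGT ATT GTT ACC GGT GTG — no ATG→stop ORF.
Longest ORF is 12 nt in frame +2 (positions 20–31).

+2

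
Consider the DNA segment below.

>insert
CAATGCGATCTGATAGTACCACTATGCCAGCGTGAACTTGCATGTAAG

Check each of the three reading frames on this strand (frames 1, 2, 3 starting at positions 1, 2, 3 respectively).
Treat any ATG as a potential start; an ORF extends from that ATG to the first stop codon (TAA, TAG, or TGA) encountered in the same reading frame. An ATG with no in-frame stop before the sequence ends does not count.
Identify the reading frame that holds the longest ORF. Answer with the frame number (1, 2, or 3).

Frame 1: CAA TGC GAT CTG ATA GTA CCA CTA TGC CAG CGT GAA CTT GCA TGT AAG — no ATG→stop ORF.
Frame 2: AAT GCG ATC TGA TAG TAC CAC TAT GCC AGC GTG AAC TTG CAT GTA — no ATG→stop ORF.
Frame 3: ATG CGA TCT GAT AGT ACC ACT ATG CCA GCG TGA ACT TGC ATG TAA — ATG at 3, stop TGA at 33 → 33 nt; ATG at 24, stop TGA at 33 → 12 nt; ATG at 42, stop TAA at 45 → 6 nt.
Longest ORF is 33 nt in frame 3 (positions 3–35).

3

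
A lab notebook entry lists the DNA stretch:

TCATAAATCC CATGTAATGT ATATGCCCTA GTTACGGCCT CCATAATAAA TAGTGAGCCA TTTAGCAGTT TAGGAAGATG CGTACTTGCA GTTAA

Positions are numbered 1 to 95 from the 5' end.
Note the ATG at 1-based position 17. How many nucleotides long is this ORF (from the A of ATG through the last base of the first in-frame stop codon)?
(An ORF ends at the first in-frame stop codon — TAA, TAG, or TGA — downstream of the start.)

15

Codons from position 17: ATG (17–19), TAT (20–22), ATG (23–25), CCC (26–28), TAG (29–31).
TAG is the first in-frame stop; ORF spans 17–31, 15 nucleotides.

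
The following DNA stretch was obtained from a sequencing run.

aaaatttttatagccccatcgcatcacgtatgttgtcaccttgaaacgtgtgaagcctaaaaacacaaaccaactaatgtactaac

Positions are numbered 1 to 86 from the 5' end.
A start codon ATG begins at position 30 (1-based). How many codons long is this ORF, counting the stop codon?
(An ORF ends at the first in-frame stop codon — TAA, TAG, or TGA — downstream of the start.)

5

Codons from position 30: ATG (30–32), TTG (33–35), TCA (36–38), CCT (39–41), TGA (42–44).
TGA is the first in-frame stop; that's 5 codons including the stop.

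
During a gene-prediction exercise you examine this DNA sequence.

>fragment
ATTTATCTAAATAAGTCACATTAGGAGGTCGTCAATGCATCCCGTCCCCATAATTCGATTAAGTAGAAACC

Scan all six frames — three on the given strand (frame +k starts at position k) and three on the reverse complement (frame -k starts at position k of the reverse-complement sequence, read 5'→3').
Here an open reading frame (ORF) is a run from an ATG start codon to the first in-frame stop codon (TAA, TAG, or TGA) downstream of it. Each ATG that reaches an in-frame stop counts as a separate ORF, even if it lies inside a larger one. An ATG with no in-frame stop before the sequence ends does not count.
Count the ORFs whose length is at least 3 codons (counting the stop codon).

Reverse complement (5'→3'): GGTTTCTACTTAATCGAATTATGGGGACGGGATGCATTGACGACCTCCTAATGTGACTTATTTAGATAAAT
Frame +1: ATT TAT CTA AAT AAG TCA CAT TAG GAG GTC GTC AAT GCA TCC CGT CCC CAT AAT TCG ATT AAG TAG AAA — no ATG→stop ORF.
Frame +2: TTT ATC TAA ATA AGT CAC ATT AGG AGG TCG TCA ATG CAT CCC GTC CCC ATA ATT CGA TTA AGT AGA AAC — no ATG→stop ORF.
Frame +3: TTA TCT AAA TAA GTC ACA TTA GGA GGT CGT CAA TGC ATC CCG TCC CCA TAA TTC GAT TAA GTA GAA ACC — no ATG→stop ORF.
Frame -1: GGT TTC TAC TTA ATC GAA TTA TGG GGA CGG GAT GCA TTG ACG ACC TCC TAA TGT GAC TTA TTT AGA TAA — no ATG→stop ORF.
Frame -2: GTT TCT ACT TAA TCG AAT TAT GGG GAC GGG ATG CAT TGA CGA CCT CCT AAT GTG ACT TAT TTA GAT AAA — ATG at 32, stop TGA at 38 → 9 nt.
Frame -3: TTT CTA CTT AAT CGA ATT ATG GGG ACG GGA TGC ATT GAC GAC CTC CTA ATG TGA CTT ATT TAG ATA AAT — ATG at 21, stop TGA at 54 → 36 nt; ATG at 51, stop TGA at 54 → 6 nt.
ORFs ≥ 3 codons: frame -2 32–40 (3 codons), frame -3 21–56 (12 codons). Count = 2.

2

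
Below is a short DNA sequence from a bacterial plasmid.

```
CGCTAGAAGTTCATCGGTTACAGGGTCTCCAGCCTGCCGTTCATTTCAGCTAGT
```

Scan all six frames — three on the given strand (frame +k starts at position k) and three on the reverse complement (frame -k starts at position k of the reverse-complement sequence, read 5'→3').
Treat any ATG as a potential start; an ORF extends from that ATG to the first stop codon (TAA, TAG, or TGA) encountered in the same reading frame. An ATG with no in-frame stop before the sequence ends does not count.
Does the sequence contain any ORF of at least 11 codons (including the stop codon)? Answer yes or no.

Reverse complement (5'→3'): ACTAGCTGAAATGAACGGCAGGCTGGAGACCCTGTAACCGATGAACTTCTAGCG
Frame +1: CGC TAG AAG TTC ATC GGT TAC AGG GTC TCC AGC CTG CCG TTC ATT TCA GCT AGT — no ATG→stop ORF.
Frame +2: GCT AGA AGT TCA TCG GTT ACA GGG TCT CCA GCC TGC CGT TCA TTT CAG CTA — no ATG→stop ORF.
Frame +3: CTA GAA GTT CAT CGG TTA CAG GGT CTC CAG CCT GCC GTT CAT TTC AGC TAG — no ATG→stop ORF.
Frame -1: ACT AGC TGA AAT GAA CGG CAG GCT GGA GAC CCT GTA ACC GAT GAA CTT CTA GCG — no ATG→stop ORF.
Frame -2: CTA GCT GAA ATG AAC GGC AGG CTG GAG ACC CTG TAA CCG ATG AAC TTC TAG — ATG at 11, stop TAA at 35 → 27 nt; ATG at 41, stop TAG at 50 → 12 nt.
Frame -3: TAG CTG AAA TGA ACG GCA GGC TGG AGA CCC TGT AAC CGA TGA ACT TCT AGC — no ATG→stop ORF.
Largest ORF found is 9 codons < 11, so no.

no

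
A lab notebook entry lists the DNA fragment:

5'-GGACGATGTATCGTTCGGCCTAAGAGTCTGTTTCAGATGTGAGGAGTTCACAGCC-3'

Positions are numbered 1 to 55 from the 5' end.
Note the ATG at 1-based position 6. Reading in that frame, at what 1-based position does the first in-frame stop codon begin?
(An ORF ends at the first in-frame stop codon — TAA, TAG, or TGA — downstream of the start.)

21

Codons from position 6: ATG (6–8), TAT (9–11), CGT (12–14), TCG (15–17), GCC (18–20), TAA (21–23).
TAA is a stop codon; it begins at position 21.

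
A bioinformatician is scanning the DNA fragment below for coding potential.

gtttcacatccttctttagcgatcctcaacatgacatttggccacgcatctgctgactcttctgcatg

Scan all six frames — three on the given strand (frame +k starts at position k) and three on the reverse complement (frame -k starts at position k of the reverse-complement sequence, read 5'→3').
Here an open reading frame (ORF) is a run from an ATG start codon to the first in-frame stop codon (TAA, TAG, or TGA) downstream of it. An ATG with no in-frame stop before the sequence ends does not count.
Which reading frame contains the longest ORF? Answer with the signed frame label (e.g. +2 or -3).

-2

Reverse complement (5'→3'): CATGCAGAAGAGTCAGCAGATGCGTGGCCAAATGTCATGTTGAGGATCGCTAAAGAAGGATGTGAAAC
Frame +1: GTT TCA CAT CCT TCT TTA GCG ATC CTC AAC ATG ACA TTT GGC CAC GCA TCT GCT GAC TCT TCT GCA — no ATG→stop ORF.
Frame +2: TTT CAC ATC CTT CTT TAG CGA TCC TCA ACA TGA CAT TTG GCC ACG CAT CTG CTG ACT CTT CTG CAT — no ATG→stop ORF.
Frame +3: TTC ACA TCC TTC TTT AGC GAT CCT CAA CAT GAC ATT TGG CCA CGC ATC TGC TGA CTC TTC TGC ATG — no ATG→stop ORF.
Frame -1: CAT GCA GAA GAG TCA GCA GAT GCG TGG CCA AAT GTC ATG TTG AGG ATC GCT AAA GAA GGA TGT GAA — no ATG→stop ORF.
Frame -2: ATG CAG AAG AGT CAG CAG ATG CGT GGC CAA ATG TCA TGT TGA GGA TCG CTA AAG AAG GAT GTG AAA — ATG at 2, stop TGA at 41 → 42 nt; ATG at 20, stop TGA at 41 → 24 nt; ATG at 32, stop TGA at 41 → 12 nt.
Frame -3: TGC AGA AGA GTC AGC AGA TGC GTG GCC AAA TGT CAT GTT GAG GAT CGC TAA AGA AGG ATG TGA AAC — ATG at 60, stop TGA at 63 → 6 nt.
Longest ORF is 42 nt in frame -2 (positions 2–43).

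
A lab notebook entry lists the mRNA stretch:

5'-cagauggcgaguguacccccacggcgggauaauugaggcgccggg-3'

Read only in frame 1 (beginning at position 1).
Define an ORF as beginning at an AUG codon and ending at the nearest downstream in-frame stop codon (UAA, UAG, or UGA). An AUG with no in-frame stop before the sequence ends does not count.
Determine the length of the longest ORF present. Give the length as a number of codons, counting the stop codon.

Frame 1: CAG AUG GCG AGU GUA CCC CCA CGG CGG GAU AAU UGA GGC GCC GGG — AUG at 4, stop UGA at 34 → 33 nt.
Longest: frame 1, positions 4–36, 33 nt = 11 codons = 10 aa. → 11 codons.

11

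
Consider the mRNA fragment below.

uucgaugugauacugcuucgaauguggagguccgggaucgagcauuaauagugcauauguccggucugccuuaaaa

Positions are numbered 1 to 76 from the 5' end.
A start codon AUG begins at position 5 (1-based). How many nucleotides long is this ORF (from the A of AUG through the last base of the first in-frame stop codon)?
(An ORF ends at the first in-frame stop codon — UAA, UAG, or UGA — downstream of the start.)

Codons from position 5: AUG (5–7), UGA (8–10).
UGA is the first in-frame stop; ORF spans 5–10, 6 nucleotides.

6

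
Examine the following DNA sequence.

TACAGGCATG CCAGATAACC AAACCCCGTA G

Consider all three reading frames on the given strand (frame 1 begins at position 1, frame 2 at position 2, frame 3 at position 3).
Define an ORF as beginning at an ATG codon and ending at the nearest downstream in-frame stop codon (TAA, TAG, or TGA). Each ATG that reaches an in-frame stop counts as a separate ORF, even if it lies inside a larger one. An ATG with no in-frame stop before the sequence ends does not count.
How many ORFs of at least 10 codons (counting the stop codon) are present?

Frame 1: TAC AGG CAT GCC AGA TAA CCA AAC CCC GTA — no ATG→stop ORF.
Frame 2: ACA GGC ATG CCA GAT AAC CAA ACC CCG TAG — ATG at 8, stop TAG at 29 → 24 nt.
Frame 3: CAG GCA TGC CAG ATA ACC AAA CCC CGT — no ATG→stop ORF.
No ORF reaches 10 codons. Count = 0.

0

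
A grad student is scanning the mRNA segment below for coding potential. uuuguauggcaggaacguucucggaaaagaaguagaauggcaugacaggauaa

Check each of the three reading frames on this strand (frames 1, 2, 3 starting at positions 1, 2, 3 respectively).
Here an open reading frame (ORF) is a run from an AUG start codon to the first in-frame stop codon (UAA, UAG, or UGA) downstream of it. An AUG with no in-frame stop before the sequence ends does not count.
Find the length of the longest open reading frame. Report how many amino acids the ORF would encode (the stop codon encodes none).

9

Frame 1: UUU GUA UGG CAG GAA CGU UCU CGG AAA AGA AGU AGA AUG GCA UGA CAG GAU — AUG at 37, stop UGA at 43 → 9 nt.
Frame 2: UUG UAU GGC AGG AAC GUU CUC GGA AAA GAA GUA GAA UGG CAU GAC AGG AUA — no AUG→stop ORF.
Frame 3: UGU AUG GCA GGA ACG UUC UCG GAA AAG AAG UAG AAU GGC AUG ACA GGA UAA — AUG at 6, stop UAG at 33 → 30 nt; AUG at 42, stop UAA at 51 → 12 nt.
Longest: frame 3, positions 6–35, 30 nt = 10 codons = 9 aa. → 9 amino acids.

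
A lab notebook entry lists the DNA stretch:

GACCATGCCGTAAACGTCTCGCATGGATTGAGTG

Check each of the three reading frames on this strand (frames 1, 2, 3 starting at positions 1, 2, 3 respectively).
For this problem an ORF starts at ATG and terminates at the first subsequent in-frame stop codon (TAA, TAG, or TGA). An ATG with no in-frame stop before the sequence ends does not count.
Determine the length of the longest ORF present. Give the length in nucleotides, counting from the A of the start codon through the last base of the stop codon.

Frame 1: GAC CAT GCC GTA AAC GTC TCG CAT GGA TTG AGT — no ATG→stop ORF.
Frame 2: ACC ATG CCG TAA ACG TCT CGC ATG GAT TGA GTG — ATG at 5, stop TAA at 11 → 9 nt; ATG at 23, stop TGA at 29 → 9 nt.
Frame 3: CCA TGC CGT AAA CGT CTC GCA TGG ATT GAG — no ATG→stop ORF.
Longest: frame 2, positions 5–13, 9 nt = 3 codons = 2 aa. → 9 nucleotides.

9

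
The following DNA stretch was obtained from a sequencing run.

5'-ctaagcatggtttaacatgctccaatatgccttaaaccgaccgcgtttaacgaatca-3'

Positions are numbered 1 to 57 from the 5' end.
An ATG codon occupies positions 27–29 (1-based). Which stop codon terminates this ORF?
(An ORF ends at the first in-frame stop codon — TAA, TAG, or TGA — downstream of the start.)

TAA

Codons from position 27: ATG (27–29), CCT (30–32), TAA (33–35).
The first in-frame stop codon is TAA.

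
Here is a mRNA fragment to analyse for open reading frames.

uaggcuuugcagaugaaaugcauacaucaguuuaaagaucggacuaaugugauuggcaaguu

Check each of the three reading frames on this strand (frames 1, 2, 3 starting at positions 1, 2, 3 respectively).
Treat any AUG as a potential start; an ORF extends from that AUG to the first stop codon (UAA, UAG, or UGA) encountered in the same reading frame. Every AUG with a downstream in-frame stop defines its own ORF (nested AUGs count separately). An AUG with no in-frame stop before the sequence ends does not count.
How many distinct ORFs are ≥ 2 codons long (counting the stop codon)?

Frame 1: UAG GCU UUG CAG AUG AAA UGC AUA CAU CAG UUU AAA GAU CGG ACU AAU GUG AUU GGC AAG — no AUG→stop ORF.
Frame 2: AGG CUU UGC AGA UGA AAU GCA UAC AUC AGU UUA AAG AUC GGA CUA AUG UGA UUG GCA AGU — AUG at 47, stop UGA at 50 → 6 nt.
Frame 3: GGC UUU GCA GAU GAA AUG CAU ACA UCA GUU UAA AGA UCG GAC UAA UGU GAU UGG CAA GUU — AUG at 18, stop UAA at 33 → 18 nt.
ORFs ≥ 2 codons: frame 2 47–52 (2 codons), frame 3 18–35 (6 codons). Count = 2.

2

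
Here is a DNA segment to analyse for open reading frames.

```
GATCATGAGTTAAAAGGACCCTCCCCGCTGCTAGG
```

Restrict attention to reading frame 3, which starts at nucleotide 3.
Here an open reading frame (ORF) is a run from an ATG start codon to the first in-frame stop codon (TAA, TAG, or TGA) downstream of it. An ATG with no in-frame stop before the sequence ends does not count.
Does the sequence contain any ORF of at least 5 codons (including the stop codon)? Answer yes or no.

Frame 3: TCA TGA GTT AAA AGG ACC CTC CCC GCT GCT AGG — no ATG→stop ORF.
Largest ORF found is 0 codons < 5, so no.

no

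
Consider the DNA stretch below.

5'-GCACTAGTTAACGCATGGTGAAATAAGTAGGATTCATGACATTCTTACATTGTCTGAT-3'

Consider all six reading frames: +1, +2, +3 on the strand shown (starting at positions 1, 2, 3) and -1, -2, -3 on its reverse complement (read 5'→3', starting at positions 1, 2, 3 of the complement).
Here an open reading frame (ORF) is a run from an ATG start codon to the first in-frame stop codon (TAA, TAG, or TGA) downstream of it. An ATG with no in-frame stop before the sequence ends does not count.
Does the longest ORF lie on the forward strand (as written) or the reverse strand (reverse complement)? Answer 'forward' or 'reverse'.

Reverse complement (5'→3'): ATCAGACAATGTAAGAATGTCATGAATCCTACTTATTTCACCATGCGTTAACTAGTGC
Frame +1: GCA CTA GTT AAC GCA TGG TGA AAT AAG TAG GAT TCA TGA CAT TCT TAC ATT GTC TGA — no ATG→stop ORF.
Frame +2: CAC TAG TTA ACG CAT GGT GAA ATA AGT AGG ATT CAT GAC ATT CTT ACA TTG TCT GAT — no ATG→stop ORF.
Frame +3: ACT AGT TAA CGC ATG GTG AAA TAA GTA GGA TTC ATG ACA TTC TTA CAT TGT CTG — ATG at 15, stop TAA at 24 → 12 nt.
Frame -1: ATC AGA CAA TGT AAG AAT GTC ATG AAT CCT ACT TAT TTC ACC ATG CGT TAA CTA GTG — ATG at 22, stop TAA at 49 → 30 nt; ATG at 43, stop TAA at 49 → 9 nt.
Frame -2: TCA GAC AAT GTA AGA ATG TCA TGA ATC CTA CTT ATT TCA CCA TGC GTT AAC TAG TGC — ATG at 17, stop TGA at 23 → 9 nt.
Frame -3: CAG ACA ATG TAA GAA TGT CAT GAA TCC TAC TTA TTT CAC CAT GCG TTA ACT AGT — ATG at 9, stop TAA at 12 → 6 nt.
Forward-strand max 12 nt; reverse-strand max 30 nt. The reverse strand has the longer ORF.

reverse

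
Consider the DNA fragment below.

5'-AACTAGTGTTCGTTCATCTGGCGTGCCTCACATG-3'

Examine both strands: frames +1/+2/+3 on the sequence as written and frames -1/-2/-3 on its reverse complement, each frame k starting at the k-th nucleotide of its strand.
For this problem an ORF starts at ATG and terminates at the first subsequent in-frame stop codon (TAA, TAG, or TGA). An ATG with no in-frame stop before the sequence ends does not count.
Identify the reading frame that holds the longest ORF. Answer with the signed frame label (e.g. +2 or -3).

Reverse complement (5'→3'): CATGTGAGGCACGCCAGATGAACGAACACTAGTT
Frame +1: AAC TAG TGT TCG TTC ATC TGG CGT GCC TCA CAT — no ATG→stop ORF.
Frame +2: ACT AGT GTT CGT TCA TCT GGC GTG CCT CAC ATG — no ATG→stop ORF.
Frame +3: CTA GTG TTC GTT CAT CTG GCG TGC CTC ACA — no ATG→stop ORF.
Frame -1: CAT GTG AGG CAC GCC AGA TGA ACG AAC ACT AGT — no ATG→stop ORF.
Frame -2: ATG TGA GGC ACG CCA GAT GAA CGA ACA CTA GTT — ATG at 2, stop TGA at 5 → 6 nt.
Frame -3: TGT GAG GCA CGC CAG ATG AAC GAA CAC TAG — ATG at 18, stop TAG at 30 → 15 nt.
Longest ORF is 15 nt in frame -3 (positions 18–32).

-3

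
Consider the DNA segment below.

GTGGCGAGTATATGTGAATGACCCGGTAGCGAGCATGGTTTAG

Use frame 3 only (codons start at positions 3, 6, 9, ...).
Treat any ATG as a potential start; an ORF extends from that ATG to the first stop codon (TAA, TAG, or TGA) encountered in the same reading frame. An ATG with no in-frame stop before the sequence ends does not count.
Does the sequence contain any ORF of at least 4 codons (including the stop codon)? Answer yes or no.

yes

Frame 3: GGC GAG TAT ATG TGA ATG ACC CGG TAG CGA GCA TGG TTT — ATG at 12, stop TGA at 15 → 6 nt; ATG at 18, stop TAG at 27 → 12 nt.
Frame 3 has an ORF of 4 codons (positions 18–29) ≥ 4, so yes.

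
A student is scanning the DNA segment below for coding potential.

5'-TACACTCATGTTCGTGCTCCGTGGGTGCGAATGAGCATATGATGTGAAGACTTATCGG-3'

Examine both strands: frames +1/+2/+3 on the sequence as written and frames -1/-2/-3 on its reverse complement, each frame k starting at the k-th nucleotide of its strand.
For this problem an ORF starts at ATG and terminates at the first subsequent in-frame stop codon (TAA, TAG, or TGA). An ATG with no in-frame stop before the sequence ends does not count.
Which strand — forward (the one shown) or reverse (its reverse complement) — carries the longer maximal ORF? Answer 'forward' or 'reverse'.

Reverse complement (5'→3'): CCGATAAGTCTTCACATCATATGCTCATTCGCACCCACGGAGCACGAACATGAGTGTA
Frame +1: TAC ACT CAT GTT CGT GCT CCG TGG GTG CGA ATG AGC ATA TGA TGT GAA GAC TTA TCG — ATG at 31, stop TGA at 40 → 12 nt.
Frame +2: ACA CTC ATG TTC GTG CTC CGT GGG TGC GAA TGA GCA TAT GAT GTG AAG ACT TAT CGG — ATG at 8, stop TGA at 32 → 27 nt.
Frame +3: CAC TCA TGT TCG TGC TCC GTG GGT GCG AAT GAG CAT ATG ATG TGA AGA CTT ATC — ATG at 39, stop TGA at 45 → 9 nt; ATG at 42, stop TGA at 45 → 6 nt.
Frame -1: CCG ATA AGT CTT CAC ATC ATA TGC TCA TTC GCA CCC ACG GAG CAC GAA CAT GAG TGT — no ATG→stop ORF.
Frame -2: CGA TAA GTC TTC ACA TCA TAT GCT CAT TCG CAC CCA CGG AGC ACG AAC ATG AGT GTA — no ATG→stop ORF.
Frame -3: GAT AAG TCT TCA CAT CAT ATG CTC ATT CGC ACC CAC GGA GCA CGA ACA TGA GTG — ATG at 21, stop TGA at 51 → 33 nt.
Forward-strand max 27 nt; reverse-strand max 33 nt. The reverse strand has the longer ORF.

reverse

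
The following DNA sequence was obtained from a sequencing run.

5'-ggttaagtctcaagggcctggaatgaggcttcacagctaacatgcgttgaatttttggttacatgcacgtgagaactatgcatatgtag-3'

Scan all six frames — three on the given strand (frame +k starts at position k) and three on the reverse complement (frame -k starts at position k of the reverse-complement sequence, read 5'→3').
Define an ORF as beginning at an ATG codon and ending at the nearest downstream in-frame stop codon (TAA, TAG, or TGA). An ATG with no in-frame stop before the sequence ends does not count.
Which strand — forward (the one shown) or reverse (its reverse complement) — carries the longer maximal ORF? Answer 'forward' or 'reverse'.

reverse

Reverse complement (5'→3'): CTACATATGCATAGTTCTCACGTGCATGTAACCAAAAATTCAACGCATGTTAGCTGTGAAGCCTCATTCCAGGCCCTTGAGACTTAACC
Frame +1: GGT TAA GTC TCA AGG GCC TGG AAT GAG GCT TCA CAG CTA ACA TGC GTT GAA TTT TTG GTT ACA TGC ACG TGA GAA CTA TGC ATA TGT — no ATG→stop ORF.
Frame +2: GTT AAG TCT CAA GGG CCT GGA ATG AGG CTT CAC AGC TAA CAT GCG TTG AAT TTT TGG TTA CAT GCA CGT GAG AAC TAT GCA TAT GTA — ATG at 23, stop TAA at 38 → 18 nt.
Frame +3: TTA AGT CTC AAG GGC CTG GAA TGA GGC TTC ACA GCT AAC ATG CGT TGA ATT TTT GGT TAC ATG CAC GTG AGA ACT ATG CAT ATG TAG — ATG at 42, stop TGA at 48 → 9 nt; ATG at 63, stop TAG at 87 → 27 nt; ATG at 78, stop TAG at 87 → 12 nt; ATG at 84, stop TAG at 87 → 6 nt.
Frame -1: CTA CAT ATG CAT AGT TCT CAC GTG CAT GTA ACC AAA AAT TCA ACG CAT GTT AGC TGT GAA GCC TCA TTC CAG GCC CTT GAG ACT TAA — ATG at 7, stop TAA at 85 → 81 nt.
Frame -2: TAC ATA TGC ATA GTT CTC ACG TGC ATG TAA CCA AAA ATT CAA CGC ATG TTA GCT GTG AAG CCT CAT TCC AGG CCC TTG AGA CTT AAC — ATG at 26, stop TAA at 29 → 6 nt.
Frame -3: ACA TAT GCA TAG TTC TCA CGT GCA TGT AAC CAA AAA TTC AAC GCA TGT TAG CTG TGA AGC CTC ATT CCA GGC CCT TGA GAC TTA ACC — no ATG→stop ORF.
Forward-strand max 27 nt; reverse-strand max 81 nt. The reverse strand has the longer ORF.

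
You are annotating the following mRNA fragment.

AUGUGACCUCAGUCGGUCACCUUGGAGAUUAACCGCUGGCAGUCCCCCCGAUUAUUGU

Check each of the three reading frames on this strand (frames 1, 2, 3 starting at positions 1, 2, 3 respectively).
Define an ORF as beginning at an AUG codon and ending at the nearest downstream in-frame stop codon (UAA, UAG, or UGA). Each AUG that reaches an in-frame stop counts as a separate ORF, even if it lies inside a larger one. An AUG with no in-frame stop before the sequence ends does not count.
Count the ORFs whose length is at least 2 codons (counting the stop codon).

1

Frame 1: AUG UGA CCU CAG UCG GUC ACC UUG GAG AUU AAC CGC UGG CAG UCC CCC CGA UUA UUG — AUG at 1, stop UGA at 4 → 6 nt.
Frame 2: UGU GAC CUC AGU CGG UCA CCU UGG AGA UUA ACC GCU GGC AGU CCC CCC GAU UAU UGU — no AUG→stop ORF.
Frame 3: GUG ACC UCA GUC GGU CAC CUU GGA GAU UAA CCG CUG GCA GUC CCC CCG AUU AUU — no AUG→stop ORF.
ORFs ≥ 2 codons: frame 1 1–6 (2 codons). Count = 1.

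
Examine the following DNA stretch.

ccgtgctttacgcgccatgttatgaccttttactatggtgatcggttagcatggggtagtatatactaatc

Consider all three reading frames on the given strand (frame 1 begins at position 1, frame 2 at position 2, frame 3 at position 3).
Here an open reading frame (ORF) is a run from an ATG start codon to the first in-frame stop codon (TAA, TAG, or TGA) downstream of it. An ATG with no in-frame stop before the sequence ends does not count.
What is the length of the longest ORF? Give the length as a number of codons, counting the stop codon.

16

Frame 1: CCG TGC TTT ACG CGC CAT GTT ATG ACC TTT TAC TAT GGT GAT CGG TTA GCA TGG GGT AGT ATA TAC TAA — ATG at 22, stop TAA at 67 → 48 nt.
Frame 2: CGT GCT TTA CGC GCC ATG TTA TGA CCT TTT ACT ATG GTG ATC GGT TAG CAT GGG GTA GTA TAT ACT AAT — ATG at 17, stop TGA at 23 → 9 nt; ATG at 35, stop TAG at 47 → 15 nt.
Frame 3: GTG CTT TAC GCG CCA TGT TAT GAC CTT TTA CTA TGG TGA TCG GTT AGC ATG GGG TAG TAT ATA CTA ATC — ATG at 51, stop TAG at 57 → 9 nt.
Longest: frame 1, positions 22–69, 48 nt = 16 codons = 15 aa. → 16 codons.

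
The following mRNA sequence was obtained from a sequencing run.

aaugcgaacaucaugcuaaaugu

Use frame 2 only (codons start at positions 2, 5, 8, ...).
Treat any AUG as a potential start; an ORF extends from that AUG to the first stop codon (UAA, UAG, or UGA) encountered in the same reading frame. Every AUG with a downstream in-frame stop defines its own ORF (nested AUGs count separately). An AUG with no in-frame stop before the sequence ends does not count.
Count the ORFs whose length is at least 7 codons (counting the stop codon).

Frame 2: AUG CGA ACA UCA UGC UAA AUG — AUG at 2, stop UAA at 17 → 18 nt.
No ORF reaches 7 codons. Count = 0.

0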